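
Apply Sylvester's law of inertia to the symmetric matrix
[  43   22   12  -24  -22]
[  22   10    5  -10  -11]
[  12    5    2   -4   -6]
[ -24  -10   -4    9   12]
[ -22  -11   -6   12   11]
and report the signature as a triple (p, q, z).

Answer: (2, 3, 0)

Derivation:
step 0: pivot 43 → sign +
step 1: pivot -54/43 → sign −
step 2: pivot -17/54 → sign −
step 3: pivot 1 → sign +
step 4: pivot -3/17 → sign −
signature = (2, 3, 0)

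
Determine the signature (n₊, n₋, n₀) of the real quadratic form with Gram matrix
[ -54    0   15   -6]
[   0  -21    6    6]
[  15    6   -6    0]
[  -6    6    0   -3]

step 0: pivot -54 → sign −
step 1: pivot -21 → sign −
step 2: pivot -5/42 → sign −
step 3: pivot -3/5 → sign −
signature = (0, 4, 0)

Answer: (0, 4, 0)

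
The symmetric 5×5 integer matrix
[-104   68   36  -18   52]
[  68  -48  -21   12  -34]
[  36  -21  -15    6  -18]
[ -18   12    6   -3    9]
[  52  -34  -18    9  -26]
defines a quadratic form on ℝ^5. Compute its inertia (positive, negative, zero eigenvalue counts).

step 0: pivot -104 → sign −
step 1: pivot -46/13 → sign −
step 2: pivot -33/46 → sign −
step 3: pivot 3/22 → sign +
step 4: row/col 4 already zero → sign 0
signature = (1, 3, 1)

Answer: (1, 3, 1)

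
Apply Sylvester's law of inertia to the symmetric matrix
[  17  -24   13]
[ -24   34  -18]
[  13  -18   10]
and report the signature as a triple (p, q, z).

Answer: (2, 1, 0)

Derivation:
step 0: pivot 17 → sign +
step 1: pivot 2/17 → sign +
step 2: pivot -1 → sign −
signature = (2, 1, 0)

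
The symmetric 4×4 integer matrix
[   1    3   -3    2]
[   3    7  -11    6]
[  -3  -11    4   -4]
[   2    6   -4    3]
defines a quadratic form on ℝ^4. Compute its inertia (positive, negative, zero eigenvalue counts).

step 0: pivot 1 → sign +
step 1: pivot -2 → sign −
step 2: pivot -3 → sign −
step 3: pivot 1/3 → sign +
signature = (2, 2, 0)

Answer: (2, 2, 0)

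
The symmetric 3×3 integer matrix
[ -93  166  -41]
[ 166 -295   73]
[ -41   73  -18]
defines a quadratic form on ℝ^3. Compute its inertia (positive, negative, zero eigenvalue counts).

step 0: pivot -93 → sign −
step 1: pivot 121/93 → sign +
step 2: pivot 6/121 → sign +
signature = (2, 1, 0)

Answer: (2, 1, 0)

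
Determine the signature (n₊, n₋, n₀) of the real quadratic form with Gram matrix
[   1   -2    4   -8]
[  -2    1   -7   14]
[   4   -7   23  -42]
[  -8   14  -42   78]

step 0: pivot 1 → sign +
step 1: pivot -3 → sign −
step 2: pivot 22/3 → sign +
step 3: pivot -2/11 → sign −
signature = (2, 2, 0)

Answer: (2, 2, 0)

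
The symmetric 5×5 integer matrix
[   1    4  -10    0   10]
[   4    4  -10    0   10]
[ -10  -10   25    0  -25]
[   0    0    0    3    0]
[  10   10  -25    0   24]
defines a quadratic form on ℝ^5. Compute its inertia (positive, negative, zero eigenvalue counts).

step 0: pivot 1 → sign +
step 1: pivot -12 → sign −
step 2: pivot 3 → sign +
step 3: pivot -1 → sign −
step 4: row/col 4 already zero → sign 0
signature = (2, 2, 1)

Answer: (2, 2, 1)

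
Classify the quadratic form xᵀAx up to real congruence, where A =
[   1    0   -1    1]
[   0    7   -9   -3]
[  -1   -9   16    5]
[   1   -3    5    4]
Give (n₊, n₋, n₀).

step 0: pivot 1 → sign +
step 1: pivot 7 → sign +
step 2: pivot 24/7 → sign +
step 3: pivot 3/8 → sign +
signature = (4, 0, 0)

Answer: (4, 0, 0)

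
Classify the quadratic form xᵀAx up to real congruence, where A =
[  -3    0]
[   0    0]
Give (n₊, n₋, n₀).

step 0: pivot -3 → sign −
step 1: row/col 1 already zero → sign 0
signature = (0, 1, 1)

Answer: (0, 1, 1)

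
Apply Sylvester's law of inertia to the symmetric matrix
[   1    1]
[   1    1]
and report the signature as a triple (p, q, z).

Answer: (1, 0, 1)

Derivation:
step 0: pivot 1 → sign +
step 1: row/col 1 already zero → sign 0
signature = (1, 0, 1)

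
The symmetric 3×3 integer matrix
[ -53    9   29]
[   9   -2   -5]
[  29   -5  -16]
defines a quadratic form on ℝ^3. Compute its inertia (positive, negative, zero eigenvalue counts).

Answer: (0, 3, 0)

Derivation:
step 0: pivot -53 → sign −
step 1: pivot -25/53 → sign −
step 2: pivot -3/25 → sign −
signature = (0, 3, 0)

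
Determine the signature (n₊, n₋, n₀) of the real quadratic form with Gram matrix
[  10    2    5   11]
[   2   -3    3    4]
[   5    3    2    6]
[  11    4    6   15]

Answer: (3, 1, 0)

Derivation:
step 0: pivot 10 → sign +
step 1: pivot -17/5 → sign −
step 2: pivot 23/34 → sign +
step 3: pivot 6/23 → sign +
signature = (3, 1, 0)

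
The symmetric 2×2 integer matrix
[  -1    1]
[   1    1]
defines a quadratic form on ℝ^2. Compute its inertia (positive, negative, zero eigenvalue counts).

step 0: pivot -1 → sign −
step 1: pivot 2 → sign +
signature = (1, 1, 0)

Answer: (1, 1, 0)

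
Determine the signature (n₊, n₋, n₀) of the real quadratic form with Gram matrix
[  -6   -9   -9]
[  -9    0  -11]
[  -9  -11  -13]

Answer: (2, 1, 0)

Derivation:
step 0: pivot -6 → sign −
step 1: pivot 27/2 → sign +
step 2: pivot 1/27 → sign +
signature = (2, 1, 0)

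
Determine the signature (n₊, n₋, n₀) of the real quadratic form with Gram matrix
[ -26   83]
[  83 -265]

Answer: (0, 2, 0)

Derivation:
step 0: pivot -26 → sign −
step 1: pivot -1/26 → sign −
signature = (0, 2, 0)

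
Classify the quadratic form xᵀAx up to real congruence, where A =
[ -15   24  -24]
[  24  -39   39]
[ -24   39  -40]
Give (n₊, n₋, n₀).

step 0: pivot -15 → sign −
step 1: pivot -3/5 → sign −
step 2: pivot -1 → sign −
signature = (0, 3, 0)

Answer: (0, 3, 0)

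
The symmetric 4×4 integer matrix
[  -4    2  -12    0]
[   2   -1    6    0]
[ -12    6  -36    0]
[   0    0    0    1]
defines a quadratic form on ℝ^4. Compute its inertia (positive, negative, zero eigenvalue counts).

step 0: pivot -4 → sign −
step 1: pivot 1 → sign +
step 2: row/col 2 already zero → sign 0
step 3: row/col 3 already zero → sign 0
signature = (1, 1, 2)

Answer: (1, 1, 2)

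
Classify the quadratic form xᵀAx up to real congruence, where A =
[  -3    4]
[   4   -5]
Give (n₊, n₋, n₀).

step 0: pivot -3 → sign −
step 1: pivot 1/3 → sign +
signature = (1, 1, 0)

Answer: (1, 1, 0)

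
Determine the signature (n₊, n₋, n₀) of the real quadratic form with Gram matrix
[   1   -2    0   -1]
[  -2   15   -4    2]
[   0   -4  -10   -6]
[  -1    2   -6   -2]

Answer: (3, 1, 0)

Derivation:
step 0: pivot 1 → sign +
step 1: pivot 11 → sign +
step 2: pivot -126/11 → sign −
step 3: pivot 1/7 → sign +
signature = (3, 1, 0)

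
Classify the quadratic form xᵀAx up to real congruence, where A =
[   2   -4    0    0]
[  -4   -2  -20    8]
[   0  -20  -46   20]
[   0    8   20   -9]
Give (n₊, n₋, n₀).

step 0: pivot 2 → sign +
step 1: pivot -10 → sign −
step 2: pivot -6 → sign −
step 3: pivot 1/15 → sign +
signature = (2, 2, 0)

Answer: (2, 2, 0)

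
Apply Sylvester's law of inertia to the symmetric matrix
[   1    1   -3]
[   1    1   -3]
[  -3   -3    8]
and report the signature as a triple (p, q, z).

Answer: (1, 1, 1)

Derivation:
step 0: pivot 1 → sign +
step 1: pivot -1 → sign −
step 2: row/col 2 already zero → sign 0
signature = (1, 1, 1)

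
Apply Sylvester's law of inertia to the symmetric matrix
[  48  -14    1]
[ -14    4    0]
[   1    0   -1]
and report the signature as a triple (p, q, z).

Answer: (1, 1, 1)

Derivation:
step 0: pivot 48 → sign +
step 1: pivot -1/12 → sign −
step 2: row/col 2 already zero → sign 0
signature = (1, 1, 1)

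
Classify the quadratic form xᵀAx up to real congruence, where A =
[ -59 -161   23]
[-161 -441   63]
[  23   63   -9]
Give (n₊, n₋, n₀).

step 0: pivot -59 → sign −
step 1: pivot -98/59 → sign −
step 2: row/col 2 already zero → sign 0
signature = (0, 2, 1)

Answer: (0, 2, 1)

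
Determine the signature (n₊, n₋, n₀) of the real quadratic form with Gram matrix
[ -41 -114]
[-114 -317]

step 0: pivot -41 → sign −
step 1: pivot -1/41 → sign −
signature = (0, 2, 0)

Answer: (0, 2, 0)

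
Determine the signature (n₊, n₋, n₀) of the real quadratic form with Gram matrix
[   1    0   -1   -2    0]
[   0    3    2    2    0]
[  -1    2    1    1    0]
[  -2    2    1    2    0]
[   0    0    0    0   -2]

Answer: (3, 2, 0)

Derivation:
step 0: pivot 1 → sign +
step 1: pivot 3 → sign +
step 2: pivot -4/3 → sign −
step 3: pivot 3/4 → sign +
step 4: pivot -2 → sign −
signature = (3, 2, 0)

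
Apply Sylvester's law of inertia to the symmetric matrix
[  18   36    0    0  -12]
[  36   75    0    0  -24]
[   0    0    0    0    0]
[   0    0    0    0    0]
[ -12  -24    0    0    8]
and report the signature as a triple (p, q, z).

Answer: (2, 0, 3)

Derivation:
step 0: pivot 18 → sign +
step 1: pivot 3 → sign +
step 2: row/col 2 already zero → sign 0
step 3: row/col 3 already zero → sign 0
step 4: row/col 4 already zero → sign 0
signature = (2, 0, 3)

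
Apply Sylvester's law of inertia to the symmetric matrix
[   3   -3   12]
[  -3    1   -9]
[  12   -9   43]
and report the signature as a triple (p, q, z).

Answer: (1, 2, 0)

Derivation:
step 0: pivot 3 → sign +
step 1: pivot -2 → sign −
step 2: pivot -1/2 → sign −
signature = (1, 2, 0)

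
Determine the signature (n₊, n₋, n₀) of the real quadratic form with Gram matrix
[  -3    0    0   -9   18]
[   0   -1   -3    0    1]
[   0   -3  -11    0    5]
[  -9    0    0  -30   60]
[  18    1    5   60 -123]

step 0: pivot -3 → sign −
step 1: pivot -1 → sign −
step 2: pivot -2 → sign −
step 3: pivot -3 → sign −
step 4: row/col 4 already zero → sign 0
signature = (0, 4, 1)

Answer: (0, 4, 1)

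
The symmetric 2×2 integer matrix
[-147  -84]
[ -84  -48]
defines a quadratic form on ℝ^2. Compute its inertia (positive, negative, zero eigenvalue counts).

step 0: pivot -147 → sign −
step 1: row/col 1 already zero → sign 0
signature = (0, 1, 1)

Answer: (0, 1, 1)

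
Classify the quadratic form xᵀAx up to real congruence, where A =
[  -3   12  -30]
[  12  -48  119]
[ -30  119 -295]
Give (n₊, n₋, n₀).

Answer: (1, 2, 0)

Derivation:
step 0: pivot -3 → sign −
step 1: pivot 5 → sign +
step 2: pivot -1/5 → sign −
signature = (1, 2, 0)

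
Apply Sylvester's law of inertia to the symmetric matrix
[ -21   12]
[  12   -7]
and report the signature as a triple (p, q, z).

Answer: (0, 2, 0)

Derivation:
step 0: pivot -21 → sign −
step 1: pivot -1/7 → sign −
signature = (0, 2, 0)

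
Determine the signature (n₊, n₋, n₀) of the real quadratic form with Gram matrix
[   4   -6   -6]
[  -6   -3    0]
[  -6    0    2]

step 0: pivot 4 → sign +
step 1: pivot -12 → sign −
step 2: pivot -1/4 → sign −
signature = (1, 2, 0)

Answer: (1, 2, 0)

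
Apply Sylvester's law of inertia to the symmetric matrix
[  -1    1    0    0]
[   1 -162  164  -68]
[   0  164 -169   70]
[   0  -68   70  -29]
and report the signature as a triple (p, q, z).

step 0: pivot -1 → sign −
step 1: pivot -161 → sign −
step 2: pivot -313/161 → sign −
step 3: pivot -1/313 → sign −
signature = (0, 4, 0)

Answer: (0, 4, 0)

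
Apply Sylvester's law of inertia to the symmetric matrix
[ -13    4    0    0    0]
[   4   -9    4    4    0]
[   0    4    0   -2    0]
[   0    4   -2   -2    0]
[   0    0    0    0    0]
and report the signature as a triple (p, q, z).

step 0: pivot -13 → sign −
step 1: pivot -101/13 → sign −
step 2: pivot 208/101 → sign +
step 3: pivot 3/52 → sign +
step 4: row/col 4 already zero → sign 0
signature = (2, 2, 1)

Answer: (2, 2, 1)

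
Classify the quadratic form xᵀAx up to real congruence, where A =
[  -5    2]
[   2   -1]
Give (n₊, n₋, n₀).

step 0: pivot -5 → sign −
step 1: pivot -1/5 → sign −
signature = (0, 2, 0)

Answer: (0, 2, 0)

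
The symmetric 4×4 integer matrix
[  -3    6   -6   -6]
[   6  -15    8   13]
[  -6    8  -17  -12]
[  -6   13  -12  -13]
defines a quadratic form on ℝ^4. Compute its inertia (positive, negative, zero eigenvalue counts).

Answer: (1, 3, 0)

Derivation:
step 0: pivot -3 → sign −
step 1: pivot -3 → sign −
step 2: pivot 1/3 → sign +
step 3: pivot -6 → sign −
signature = (1, 3, 0)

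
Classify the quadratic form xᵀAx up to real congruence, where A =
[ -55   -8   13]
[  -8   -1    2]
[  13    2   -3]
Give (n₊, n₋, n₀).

step 0: pivot -55 → sign −
step 1: pivot 9/55 → sign +
step 2: row/col 2 already zero → sign 0
signature = (1, 1, 1)

Answer: (1, 1, 1)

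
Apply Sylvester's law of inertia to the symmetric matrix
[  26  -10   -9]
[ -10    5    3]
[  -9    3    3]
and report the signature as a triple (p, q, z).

step 0: pivot 26 → sign +
step 1: pivot 15/13 → sign +
step 2: pivot -3/10 → sign −
signature = (2, 1, 0)

Answer: (2, 1, 0)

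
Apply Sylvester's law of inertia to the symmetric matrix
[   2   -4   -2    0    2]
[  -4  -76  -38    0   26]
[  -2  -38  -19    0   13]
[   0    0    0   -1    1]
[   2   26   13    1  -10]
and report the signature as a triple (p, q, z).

Answer: (1, 3, 1)

Derivation:
step 0: pivot 2 → sign +
step 1: pivot -84 → sign −
step 2: pivot -1 → sign −
step 3: pivot -2/7 → sign −
step 4: row/col 4 already zero → sign 0
signature = (1, 3, 1)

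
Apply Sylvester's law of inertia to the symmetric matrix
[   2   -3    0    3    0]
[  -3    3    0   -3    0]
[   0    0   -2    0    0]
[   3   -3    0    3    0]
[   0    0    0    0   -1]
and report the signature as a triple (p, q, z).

step 0: pivot 2 → sign +
step 1: pivot -3/2 → sign −
step 2: pivot -2 → sign −
step 3: pivot -1 → sign −
step 4: row/col 4 already zero → sign 0
signature = (1, 3, 1)

Answer: (1, 3, 1)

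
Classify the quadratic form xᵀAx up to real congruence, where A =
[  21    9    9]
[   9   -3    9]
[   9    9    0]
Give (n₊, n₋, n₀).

Answer: (1, 1, 1)

Derivation:
step 0: pivot 21 → sign +
step 1: pivot -48/7 → sign −
step 2: row/col 2 already zero → sign 0
signature = (1, 1, 1)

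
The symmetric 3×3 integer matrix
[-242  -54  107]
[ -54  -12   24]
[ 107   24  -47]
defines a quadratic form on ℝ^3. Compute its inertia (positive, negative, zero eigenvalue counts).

Answer: (1, 1, 1)

Derivation:
step 0: pivot -242 → sign −
step 1: pivot 6/121 → sign +
step 2: row/col 2 already zero → sign 0
signature = (1, 1, 1)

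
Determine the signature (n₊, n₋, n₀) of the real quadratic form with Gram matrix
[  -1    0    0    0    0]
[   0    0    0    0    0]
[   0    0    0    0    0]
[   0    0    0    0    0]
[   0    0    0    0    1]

step 0: pivot -1 → sign −
step 1: pivot 1 → sign +
step 2: row/col 2 already zero → sign 0
step 3: row/col 3 already zero → sign 0
step 4: row/col 4 already zero → sign 0
signature = (1, 1, 3)

Answer: (1, 1, 3)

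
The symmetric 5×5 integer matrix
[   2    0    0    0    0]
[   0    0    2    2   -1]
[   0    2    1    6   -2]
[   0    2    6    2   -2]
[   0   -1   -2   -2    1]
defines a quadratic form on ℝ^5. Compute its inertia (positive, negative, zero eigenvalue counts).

step 0: pivot 2 → sign +
step 1: pivot 1 → sign +
step 2: pivot -4 → sign −
step 3: pivot -9 → sign −
step 4: pivot -1/18 → sign −
signature = (2, 3, 0)

Answer: (2, 3, 0)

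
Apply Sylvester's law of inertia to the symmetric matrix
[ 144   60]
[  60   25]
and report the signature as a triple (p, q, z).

Answer: (1, 0, 1)

Derivation:
step 0: pivot 144 → sign +
step 1: row/col 1 already zero → sign 0
signature = (1, 0, 1)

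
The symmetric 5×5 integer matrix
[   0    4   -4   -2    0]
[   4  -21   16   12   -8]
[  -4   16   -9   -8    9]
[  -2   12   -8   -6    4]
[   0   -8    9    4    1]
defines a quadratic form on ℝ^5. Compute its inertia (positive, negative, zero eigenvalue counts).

step 0: pivot -21 → sign −
step 1: pivot 16/21 → sign +
step 2: pivot 2 → sign +
step 3: pivot -3/8 → sign −
step 4: pivot 2 → sign +
signature = (3, 2, 0)

Answer: (3, 2, 0)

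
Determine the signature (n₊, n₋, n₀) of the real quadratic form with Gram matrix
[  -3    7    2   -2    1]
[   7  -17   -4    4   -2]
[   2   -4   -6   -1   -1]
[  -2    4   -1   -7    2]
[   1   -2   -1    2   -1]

Answer: (0, 5, 0)

Derivation:
step 0: pivot -3 → sign −
step 1: pivot -2/3 → sign −
step 2: pivot -4 → sign −
step 3: pivot -11/4 → sign −
step 4: pivot -3/22 → sign −
signature = (0, 5, 0)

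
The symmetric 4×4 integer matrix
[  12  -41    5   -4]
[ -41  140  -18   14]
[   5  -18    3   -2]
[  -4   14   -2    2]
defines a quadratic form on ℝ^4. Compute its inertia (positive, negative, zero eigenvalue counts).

Answer: (3, 1, 0)

Derivation:
step 0: pivot 12 → sign +
step 1: pivot -1/12 → sign −
step 2: pivot 11 → sign +
step 3: pivot 6/11 → sign +
signature = (3, 1, 0)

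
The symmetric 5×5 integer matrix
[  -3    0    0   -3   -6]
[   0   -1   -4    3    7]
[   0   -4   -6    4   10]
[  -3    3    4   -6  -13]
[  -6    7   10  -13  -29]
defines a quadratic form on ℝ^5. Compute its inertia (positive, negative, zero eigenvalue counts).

step 0: pivot -3 → sign −
step 1: pivot -1 → sign −
step 2: pivot 10 → sign +
step 3: pivot -2/5 → sign −
step 4: row/col 4 already zero → sign 0
signature = (1, 3, 1)

Answer: (1, 3, 1)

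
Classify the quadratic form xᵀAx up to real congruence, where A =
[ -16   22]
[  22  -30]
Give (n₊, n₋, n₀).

step 0: pivot -16 → sign −
step 1: pivot 1/4 → sign +
signature = (1, 1, 0)

Answer: (1, 1, 0)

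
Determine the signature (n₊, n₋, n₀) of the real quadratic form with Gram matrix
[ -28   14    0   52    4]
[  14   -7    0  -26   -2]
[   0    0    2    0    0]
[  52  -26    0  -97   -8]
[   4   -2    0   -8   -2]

step 0: pivot -28 → sign −
step 1: pivot 2 → sign +
step 2: pivot -3/7 → sign −
step 3: pivot -2/3 → sign −
step 4: row/col 4 already zero → sign 0
signature = (1, 3, 1)

Answer: (1, 3, 1)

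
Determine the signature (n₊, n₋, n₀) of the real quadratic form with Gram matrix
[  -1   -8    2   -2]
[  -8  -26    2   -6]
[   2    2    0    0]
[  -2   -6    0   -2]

Answer: (1, 3, 0)

Derivation:
step 0: pivot -1 → sign −
step 1: pivot 38 → sign +
step 2: pivot -22/19 → sign −
step 3: pivot -6/11 → sign −
signature = (1, 3, 0)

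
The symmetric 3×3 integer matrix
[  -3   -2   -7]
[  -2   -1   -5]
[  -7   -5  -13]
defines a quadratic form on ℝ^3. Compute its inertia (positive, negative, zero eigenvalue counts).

Answer: (2, 1, 0)

Derivation:
step 0: pivot -3 → sign −
step 1: pivot 1/3 → sign +
step 2: pivot 3 → sign +
signature = (2, 1, 0)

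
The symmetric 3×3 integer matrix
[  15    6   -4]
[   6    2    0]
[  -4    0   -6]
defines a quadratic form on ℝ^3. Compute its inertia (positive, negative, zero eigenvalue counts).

step 0: pivot 15 → sign +
step 1: pivot -2/5 → sign −
step 2: pivot -2/3 → sign −
signature = (1, 2, 0)

Answer: (1, 2, 0)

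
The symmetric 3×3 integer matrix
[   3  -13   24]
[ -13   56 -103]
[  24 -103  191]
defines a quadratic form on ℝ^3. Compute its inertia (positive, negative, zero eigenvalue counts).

step 0: pivot 3 → sign +
step 1: pivot -1/3 → sign −
step 2: pivot 2 → sign +
signature = (2, 1, 0)

Answer: (2, 1, 0)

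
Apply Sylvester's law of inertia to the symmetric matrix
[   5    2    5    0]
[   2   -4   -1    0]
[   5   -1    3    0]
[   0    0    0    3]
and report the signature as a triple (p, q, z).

Answer: (2, 2, 0)

Derivation:
step 0: pivot 5 → sign +
step 1: pivot -24/5 → sign −
step 2: pivot -1/8 → sign −
step 3: pivot 3 → sign +
signature = (2, 2, 0)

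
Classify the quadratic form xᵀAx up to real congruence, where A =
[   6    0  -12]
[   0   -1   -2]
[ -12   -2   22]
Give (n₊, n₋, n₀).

Answer: (2, 1, 0)

Derivation:
step 0: pivot 6 → sign +
step 1: pivot -1 → sign −
step 2: pivot 2 → sign +
signature = (2, 1, 0)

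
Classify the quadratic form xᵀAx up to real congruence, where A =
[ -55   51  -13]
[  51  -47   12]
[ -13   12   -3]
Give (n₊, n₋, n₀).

step 0: pivot -55 → sign −
step 1: pivot 16/55 → sign +
step 2: pivot 1/16 → sign +
signature = (2, 1, 0)

Answer: (2, 1, 0)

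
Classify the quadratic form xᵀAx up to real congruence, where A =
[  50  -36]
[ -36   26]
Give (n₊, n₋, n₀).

step 0: pivot 50 → sign +
step 1: pivot 2/25 → sign +
signature = (2, 0, 0)

Answer: (2, 0, 0)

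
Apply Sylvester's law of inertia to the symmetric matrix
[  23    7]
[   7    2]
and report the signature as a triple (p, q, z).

Answer: (1, 1, 0)

Derivation:
step 0: pivot 23 → sign +
step 1: pivot -3/23 → sign −
signature = (1, 1, 0)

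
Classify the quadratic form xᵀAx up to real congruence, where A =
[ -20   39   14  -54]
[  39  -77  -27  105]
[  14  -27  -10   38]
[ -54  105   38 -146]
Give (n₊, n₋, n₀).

Answer: (0, 3, 1)

Derivation:
step 0: pivot -20 → sign −
step 1: pivot -19/20 → sign −
step 2: pivot -2/19 → sign −
step 3: row/col 3 already zero → sign 0
signature = (0, 3, 1)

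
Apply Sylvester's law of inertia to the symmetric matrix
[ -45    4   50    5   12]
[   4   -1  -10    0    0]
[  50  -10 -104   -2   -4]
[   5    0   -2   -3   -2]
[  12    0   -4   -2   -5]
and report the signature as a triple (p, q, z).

Answer: (0, 4, 1)

Derivation:
step 0: pivot -45 → sign −
step 1: pivot -29/45 → sign −
step 2: pivot -16/29 → sign −
step 3: pivot -2 → sign −
step 4: row/col 4 already zero → sign 0
signature = (0, 4, 1)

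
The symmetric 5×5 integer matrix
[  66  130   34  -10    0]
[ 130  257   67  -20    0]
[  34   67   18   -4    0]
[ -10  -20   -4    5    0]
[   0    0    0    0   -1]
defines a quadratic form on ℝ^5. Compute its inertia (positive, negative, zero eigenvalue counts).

Answer: (4, 1, 0)

Derivation:
step 0: pivot 66 → sign +
step 1: pivot 31/33 → sign +
step 2: pivot 15/31 → sign +
step 3: pivot 3/5 → sign +
step 4: pivot -1 → sign −
signature = (4, 1, 0)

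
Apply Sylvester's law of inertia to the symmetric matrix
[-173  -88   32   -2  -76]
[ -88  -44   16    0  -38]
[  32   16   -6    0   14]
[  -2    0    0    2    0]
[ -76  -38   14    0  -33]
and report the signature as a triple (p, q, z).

step 0: pivot -173 → sign −
step 1: pivot 132/173 → sign +
step 2: pivot -2/11 → sign −
step 3: pivot 2/3 → sign +
step 4: row/col 4 already zero → sign 0
signature = (2, 2, 1)

Answer: (2, 2, 1)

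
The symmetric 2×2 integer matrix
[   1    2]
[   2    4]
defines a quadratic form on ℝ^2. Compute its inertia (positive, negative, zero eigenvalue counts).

Answer: (1, 0, 1)

Derivation:
step 0: pivot 1 → sign +
step 1: row/col 1 already zero → sign 0
signature = (1, 0, 1)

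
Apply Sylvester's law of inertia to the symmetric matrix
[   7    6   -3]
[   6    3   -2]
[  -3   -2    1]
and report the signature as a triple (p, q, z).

step 0: pivot 7 → sign +
step 1: pivot -15/7 → sign −
step 2: pivot -2/15 → sign −
signature = (1, 2, 0)

Answer: (1, 2, 0)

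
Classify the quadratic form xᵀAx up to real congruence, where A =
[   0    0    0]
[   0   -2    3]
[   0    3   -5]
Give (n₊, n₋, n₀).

Answer: (0, 2, 1)

Derivation:
step 0: pivot -2 → sign −
step 1: pivot -1/2 → sign −
step 2: row/col 2 already zero → sign 0
signature = (0, 2, 1)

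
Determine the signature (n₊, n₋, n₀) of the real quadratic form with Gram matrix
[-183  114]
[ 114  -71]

Answer: (1, 1, 0)

Derivation:
step 0: pivot -183 → sign −
step 1: pivot 1/61 → sign +
signature = (1, 1, 0)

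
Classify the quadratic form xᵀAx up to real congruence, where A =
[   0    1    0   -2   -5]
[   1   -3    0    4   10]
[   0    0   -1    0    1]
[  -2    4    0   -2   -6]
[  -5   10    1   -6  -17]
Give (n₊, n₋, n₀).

Answer: (3, 2, 0)

Derivation:
step 0: pivot -3 → sign −
step 1: pivot 1/3 → sign +
step 2: pivot -1 → sign −
step 3: pivot 2 → sign +
step 4: pivot 1 → sign +
signature = (3, 2, 0)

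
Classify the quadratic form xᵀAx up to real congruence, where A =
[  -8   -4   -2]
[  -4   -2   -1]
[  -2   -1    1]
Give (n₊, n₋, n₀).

step 0: pivot -8 → sign −
step 1: pivot 3/2 → sign +
step 2: row/col 2 already zero → sign 0
signature = (1, 1, 1)

Answer: (1, 1, 1)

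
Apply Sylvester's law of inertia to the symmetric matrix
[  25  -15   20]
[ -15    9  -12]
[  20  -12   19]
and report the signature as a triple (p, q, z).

step 0: pivot 25 → sign +
step 1: pivot 3 → sign +
step 2: row/col 2 already zero → sign 0
signature = (2, 0, 1)

Answer: (2, 0, 1)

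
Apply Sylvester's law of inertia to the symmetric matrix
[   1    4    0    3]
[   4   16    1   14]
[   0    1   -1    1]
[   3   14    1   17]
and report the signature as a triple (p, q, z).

Answer: (2, 1, 1)

Derivation:
step 0: pivot 1 → sign +
step 1: pivot -1 → sign −
step 2: pivot 1 → sign +
step 3: row/col 3 already zero → sign 0
signature = (2, 1, 1)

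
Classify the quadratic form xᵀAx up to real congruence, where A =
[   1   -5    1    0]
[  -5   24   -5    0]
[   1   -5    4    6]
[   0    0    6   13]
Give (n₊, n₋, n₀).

step 0: pivot 1 → sign +
step 1: pivot -1 → sign −
step 2: pivot 3 → sign +
step 3: pivot 1 → sign +
signature = (3, 1, 0)

Answer: (3, 1, 0)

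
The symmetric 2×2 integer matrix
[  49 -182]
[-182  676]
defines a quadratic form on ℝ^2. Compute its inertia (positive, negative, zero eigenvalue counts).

step 0: pivot 49 → sign +
step 1: row/col 1 already zero → sign 0
signature = (1, 0, 1)

Answer: (1, 0, 1)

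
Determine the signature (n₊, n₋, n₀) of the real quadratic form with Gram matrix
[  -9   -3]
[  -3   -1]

Answer: (0, 1, 1)

Derivation:
step 0: pivot -9 → sign −
step 1: row/col 1 already zero → sign 0
signature = (0, 1, 1)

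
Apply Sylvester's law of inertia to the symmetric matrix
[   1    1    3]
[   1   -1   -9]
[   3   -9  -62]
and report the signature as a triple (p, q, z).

Answer: (2, 1, 0)

Derivation:
step 0: pivot 1 → sign +
step 1: pivot -2 → sign −
step 2: pivot 1 → sign +
signature = (2, 1, 0)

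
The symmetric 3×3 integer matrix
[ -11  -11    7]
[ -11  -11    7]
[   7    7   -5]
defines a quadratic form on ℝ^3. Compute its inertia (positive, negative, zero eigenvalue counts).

step 0: pivot -11 → sign −
step 1: pivot -6/11 → sign −
step 2: row/col 2 already zero → sign 0
signature = (0, 2, 1)

Answer: (0, 2, 1)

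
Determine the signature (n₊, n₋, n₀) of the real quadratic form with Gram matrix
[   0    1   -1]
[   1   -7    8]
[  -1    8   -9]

Answer: (1, 1, 1)

Derivation:
step 0: pivot -7 → sign −
step 1: pivot 1/7 → sign +
step 2: row/col 2 already zero → sign 0
signature = (1, 1, 1)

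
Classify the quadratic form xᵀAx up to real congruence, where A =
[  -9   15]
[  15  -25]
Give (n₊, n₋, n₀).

Answer: (0, 1, 1)

Derivation:
step 0: pivot -9 → sign −
step 1: row/col 1 already zero → sign 0
signature = (0, 1, 1)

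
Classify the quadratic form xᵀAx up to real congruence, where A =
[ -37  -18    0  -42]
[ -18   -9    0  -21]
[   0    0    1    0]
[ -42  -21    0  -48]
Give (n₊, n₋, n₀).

step 0: pivot -37 → sign −
step 1: pivot -9/37 → sign −
step 2: pivot 1 → sign +
step 3: pivot 1 → sign +
signature = (2, 2, 0)

Answer: (2, 2, 0)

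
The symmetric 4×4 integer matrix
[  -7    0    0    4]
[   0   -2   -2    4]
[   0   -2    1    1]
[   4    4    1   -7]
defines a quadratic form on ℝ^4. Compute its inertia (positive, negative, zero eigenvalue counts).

Answer: (2, 2, 0)

Derivation:
step 0: pivot -7 → sign −
step 1: pivot -2 → sign −
step 2: pivot 3 → sign +
step 3: pivot 2/7 → sign +
signature = (2, 2, 0)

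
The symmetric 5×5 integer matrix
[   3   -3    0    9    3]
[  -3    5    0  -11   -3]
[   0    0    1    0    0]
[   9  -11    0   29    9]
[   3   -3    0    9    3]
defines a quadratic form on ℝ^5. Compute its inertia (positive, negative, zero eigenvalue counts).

Answer: (3, 0, 2)

Derivation:
step 0: pivot 3 → sign +
step 1: pivot 2 → sign +
step 2: pivot 1 → sign +
step 3: row/col 3 already zero → sign 0
step 4: row/col 4 already zero → sign 0
signature = (3, 0, 2)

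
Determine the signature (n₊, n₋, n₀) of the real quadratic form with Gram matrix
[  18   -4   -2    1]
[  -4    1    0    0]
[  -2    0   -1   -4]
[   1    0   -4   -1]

step 0: pivot 18 → sign +
step 1: pivot 1/9 → sign +
step 2: pivot -3 → sign −
step 3: pivot 3/2 → sign +
signature = (3, 1, 0)

Answer: (3, 1, 0)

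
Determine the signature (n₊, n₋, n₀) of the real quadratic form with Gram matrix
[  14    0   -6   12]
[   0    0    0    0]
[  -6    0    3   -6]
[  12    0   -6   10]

step 0: pivot 14 → sign +
step 1: pivot 3/7 → sign +
step 2: pivot -2 → sign −
step 3: row/col 3 already zero → sign 0
signature = (2, 1, 1)

Answer: (2, 1, 1)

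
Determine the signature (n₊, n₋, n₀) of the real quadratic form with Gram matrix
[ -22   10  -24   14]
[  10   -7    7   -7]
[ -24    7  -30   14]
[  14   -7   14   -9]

Answer: (2, 2, 0)

Derivation:
step 0: pivot -22 → sign −
step 1: pivot -27/11 → sign −
step 2: pivot 65/27 → sign +
step 3: pivot 3/65 → sign +
signature = (2, 2, 0)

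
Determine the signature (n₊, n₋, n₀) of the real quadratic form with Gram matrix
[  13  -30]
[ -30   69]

Answer: (1, 1, 0)

Derivation:
step 0: pivot 13 → sign +
step 1: pivot -3/13 → sign −
signature = (1, 1, 0)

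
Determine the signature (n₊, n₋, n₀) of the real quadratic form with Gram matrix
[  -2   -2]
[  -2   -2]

step 0: pivot -2 → sign −
step 1: row/col 1 already zero → sign 0
signature = (0, 1, 1)

Answer: (0, 1, 1)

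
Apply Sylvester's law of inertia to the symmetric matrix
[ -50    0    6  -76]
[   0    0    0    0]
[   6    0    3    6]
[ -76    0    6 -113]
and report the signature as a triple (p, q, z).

Answer: (1, 2, 1)

Derivation:
step 0: pivot -50 → sign −
step 1: pivot 93/25 → sign +
step 2: pivot -3/31 → sign −
step 3: row/col 3 already zero → sign 0
signature = (1, 2, 1)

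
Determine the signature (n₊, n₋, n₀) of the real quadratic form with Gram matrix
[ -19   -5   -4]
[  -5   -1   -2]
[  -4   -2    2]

step 0: pivot -19 → sign −
step 1: pivot 6/19 → sign +
step 2: row/col 2 already zero → sign 0
signature = (1, 1, 1)

Answer: (1, 1, 1)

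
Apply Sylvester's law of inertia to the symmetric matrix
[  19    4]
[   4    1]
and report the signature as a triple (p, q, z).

step 0: pivot 19 → sign +
step 1: pivot 3/19 → sign +
signature = (2, 0, 0)

Answer: (2, 0, 0)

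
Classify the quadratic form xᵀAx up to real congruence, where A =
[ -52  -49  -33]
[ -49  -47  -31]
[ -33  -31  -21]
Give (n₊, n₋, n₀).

Answer: (0, 3, 0)

Derivation:
step 0: pivot -52 → sign −
step 1: pivot -43/52 → sign −
step 2: pivot -2/43 → sign −
signature = (0, 3, 0)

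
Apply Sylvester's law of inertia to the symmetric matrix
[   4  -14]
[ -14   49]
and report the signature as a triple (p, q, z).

Answer: (1, 0, 1)

Derivation:
step 0: pivot 4 → sign +
step 1: row/col 1 already zero → sign 0
signature = (1, 0, 1)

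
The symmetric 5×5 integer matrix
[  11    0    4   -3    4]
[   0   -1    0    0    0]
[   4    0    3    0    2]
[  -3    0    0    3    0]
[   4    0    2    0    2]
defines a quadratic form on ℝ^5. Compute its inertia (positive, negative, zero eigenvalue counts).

Answer: (3, 1, 1)

Derivation:
step 0: pivot 11 → sign +
step 1: pivot -1 → sign −
step 2: pivot 17/11 → sign +
step 3: pivot 24/17 → sign +
step 4: row/col 4 already zero → sign 0
signature = (3, 1, 1)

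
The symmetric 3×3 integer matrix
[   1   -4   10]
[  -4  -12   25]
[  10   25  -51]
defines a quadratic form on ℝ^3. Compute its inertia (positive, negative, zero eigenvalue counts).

step 0: pivot 1 → sign +
step 1: pivot -28 → sign −
step 2: pivot -3/28 → sign −
signature = (1, 2, 0)

Answer: (1, 2, 0)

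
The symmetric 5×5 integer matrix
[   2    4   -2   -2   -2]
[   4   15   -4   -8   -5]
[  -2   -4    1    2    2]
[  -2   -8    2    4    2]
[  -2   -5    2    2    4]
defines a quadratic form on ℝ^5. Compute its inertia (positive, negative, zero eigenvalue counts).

Answer: (3, 2, 0)

Derivation:
step 0: pivot 2 → sign +
step 1: pivot 7 → sign +
step 2: pivot -1 → sign −
step 3: pivot -2/7 → sign −
step 4: pivot 3 → sign +
signature = (3, 2, 0)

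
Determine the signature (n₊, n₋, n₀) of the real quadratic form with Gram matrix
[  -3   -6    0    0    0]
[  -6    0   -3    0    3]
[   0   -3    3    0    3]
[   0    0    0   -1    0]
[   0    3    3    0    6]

Answer: (2, 3, 0)

Derivation:
step 0: pivot -3 → sign −
step 1: pivot 12 → sign +
step 2: pivot 9/4 → sign +
step 3: pivot -1 → sign −
step 4: pivot -1 → sign −
signature = (2, 3, 0)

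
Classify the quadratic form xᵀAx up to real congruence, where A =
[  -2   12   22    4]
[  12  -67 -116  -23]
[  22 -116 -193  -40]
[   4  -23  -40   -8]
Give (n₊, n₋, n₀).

step 0: pivot -2 → sign −
step 1: pivot 5 → sign +
step 2: pivot -11/5 → sign −
step 3: pivot 1/11 → sign +
signature = (2, 2, 0)

Answer: (2, 2, 0)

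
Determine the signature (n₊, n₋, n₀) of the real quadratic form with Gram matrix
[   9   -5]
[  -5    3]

step 0: pivot 9 → sign +
step 1: pivot 2/9 → sign +
signature = (2, 0, 0)

Answer: (2, 0, 0)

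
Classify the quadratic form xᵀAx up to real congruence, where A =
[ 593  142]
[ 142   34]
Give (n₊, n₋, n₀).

step 0: pivot 593 → sign +
step 1: pivot -2/593 → sign −
signature = (1, 1, 0)

Answer: (1, 1, 0)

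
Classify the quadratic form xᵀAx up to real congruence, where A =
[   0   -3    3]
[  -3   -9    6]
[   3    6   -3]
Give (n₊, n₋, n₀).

step 0: pivot -9 → sign −
step 1: pivot 1 → sign +
step 2: row/col 2 already zero → sign 0
signature = (1, 1, 1)

Answer: (1, 1, 1)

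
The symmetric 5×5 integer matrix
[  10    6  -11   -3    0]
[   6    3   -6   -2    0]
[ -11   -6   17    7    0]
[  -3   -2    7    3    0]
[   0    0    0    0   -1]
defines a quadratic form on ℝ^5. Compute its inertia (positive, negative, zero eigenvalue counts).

step 0: pivot 10 → sign +
step 1: pivot -3/5 → sign −
step 2: pivot 11/2 → sign +
step 3: pivot -2/33 → sign −
step 4: pivot -1 → sign −
signature = (2, 3, 0)

Answer: (2, 3, 0)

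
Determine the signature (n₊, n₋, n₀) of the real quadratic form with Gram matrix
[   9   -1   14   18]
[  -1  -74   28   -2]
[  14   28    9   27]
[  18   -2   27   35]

Answer: (2, 2, 0)

Derivation:
step 0: pivot 9 → sign +
step 1: pivot -667/9 → sign −
step 2: pivot -661/667 → sign −
step 3: pivot 6/661 → sign +
signature = (2, 2, 0)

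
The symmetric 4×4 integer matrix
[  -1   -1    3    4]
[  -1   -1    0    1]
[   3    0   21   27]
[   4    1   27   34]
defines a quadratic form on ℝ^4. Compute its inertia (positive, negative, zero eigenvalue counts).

Answer: (2, 2, 0)

Derivation:
step 0: pivot -1 → sign −
step 1: pivot 30 → sign +
step 2: pivot -3/10 → sign −
step 3: pivot 2 → sign +
signature = (2, 2, 0)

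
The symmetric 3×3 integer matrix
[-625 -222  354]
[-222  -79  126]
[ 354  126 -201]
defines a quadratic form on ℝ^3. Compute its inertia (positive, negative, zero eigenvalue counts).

Answer: (0, 3, 0)

Derivation:
step 0: pivot -625 → sign −
step 1: pivot -91/625 → sign −
step 2: pivot -3/91 → sign −
signature = (0, 3, 0)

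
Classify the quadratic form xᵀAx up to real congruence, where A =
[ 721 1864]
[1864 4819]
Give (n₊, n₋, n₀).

step 0: pivot 721 → sign +
step 1: pivot 3/721 → sign +
signature = (2, 0, 0)

Answer: (2, 0, 0)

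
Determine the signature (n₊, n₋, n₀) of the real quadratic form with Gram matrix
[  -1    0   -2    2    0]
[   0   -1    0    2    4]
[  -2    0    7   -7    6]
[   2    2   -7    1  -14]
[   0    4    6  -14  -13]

step 0: pivot -1 → sign −
step 1: pivot -1 → sign −
step 2: pivot 11 → sign +
step 3: pivot -2 → sign −
step 4: pivot -3/11 → sign −
signature = (1, 4, 0)

Answer: (1, 4, 0)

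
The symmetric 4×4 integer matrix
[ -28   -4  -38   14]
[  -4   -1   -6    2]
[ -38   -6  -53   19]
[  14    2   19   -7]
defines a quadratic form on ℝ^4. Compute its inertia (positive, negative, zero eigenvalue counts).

Answer: (0, 3, 1)

Derivation:
step 0: pivot -28 → sign −
step 1: pivot -3/7 → sign −
step 2: pivot -2/3 → sign −
step 3: row/col 3 already zero → sign 0
signature = (0, 3, 1)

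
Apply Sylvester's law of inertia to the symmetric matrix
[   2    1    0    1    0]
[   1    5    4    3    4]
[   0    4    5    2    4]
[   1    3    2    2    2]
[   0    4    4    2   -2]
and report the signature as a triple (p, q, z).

step 0: pivot 2 → sign +
step 1: pivot 9/2 → sign +
step 2: pivot 13/9 → sign +
step 3: pivot 1/13 → sign +
step 4: pivot -6 → sign −
signature = (4, 1, 0)

Answer: (4, 1, 0)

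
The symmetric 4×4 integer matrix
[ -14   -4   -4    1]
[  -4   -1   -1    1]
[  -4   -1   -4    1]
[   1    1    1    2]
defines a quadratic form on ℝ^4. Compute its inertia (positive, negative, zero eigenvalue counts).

Answer: (1, 3, 0)

Derivation:
step 0: pivot -14 → sign −
step 1: pivot 1/7 → sign +
step 2: pivot -3 → sign −
step 3: pivot -3/2 → sign −
signature = (1, 3, 0)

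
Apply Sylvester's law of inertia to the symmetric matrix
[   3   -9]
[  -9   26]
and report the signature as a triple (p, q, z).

step 0: pivot 3 → sign +
step 1: pivot -1 → sign −
signature = (1, 1, 0)

Answer: (1, 1, 0)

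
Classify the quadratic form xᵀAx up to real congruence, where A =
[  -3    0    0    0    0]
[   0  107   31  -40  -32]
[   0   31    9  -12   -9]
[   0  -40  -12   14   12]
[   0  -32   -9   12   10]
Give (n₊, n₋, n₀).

step 0: pivot -3 → sign −
step 1: pivot 107 → sign +
step 2: pivot 2/107 → sign +
step 3: pivot -10 → sign −
step 4: pivot 1/10 → sign +
signature = (3, 2, 0)

Answer: (3, 2, 0)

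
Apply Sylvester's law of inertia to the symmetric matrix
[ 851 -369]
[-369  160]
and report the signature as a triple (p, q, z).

Answer: (1, 1, 0)

Derivation:
step 0: pivot 851 → sign +
step 1: pivot -1/851 → sign −
signature = (1, 1, 0)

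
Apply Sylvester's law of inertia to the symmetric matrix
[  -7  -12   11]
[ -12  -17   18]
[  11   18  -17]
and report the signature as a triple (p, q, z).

step 0: pivot -7 → sign −
step 1: pivot 25/7 → sign +
step 2: pivot 2/25 → sign +
signature = (2, 1, 0)

Answer: (2, 1, 0)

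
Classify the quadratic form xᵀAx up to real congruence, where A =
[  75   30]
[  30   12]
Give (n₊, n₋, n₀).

Answer: (1, 0, 1)

Derivation:
step 0: pivot 75 → sign +
step 1: row/col 1 already zero → sign 0
signature = (1, 0, 1)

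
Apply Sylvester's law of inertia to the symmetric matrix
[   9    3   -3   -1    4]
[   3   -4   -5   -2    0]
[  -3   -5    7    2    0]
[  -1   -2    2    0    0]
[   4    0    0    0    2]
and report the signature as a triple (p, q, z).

step 0: pivot 9 → sign +
step 1: pivot -5 → sign −
step 2: pivot 46/5 → sign +
step 3: pivot -221/414 → sign −
step 4: pivot -6/221 → sign −
signature = (2, 3, 0)

Answer: (2, 3, 0)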